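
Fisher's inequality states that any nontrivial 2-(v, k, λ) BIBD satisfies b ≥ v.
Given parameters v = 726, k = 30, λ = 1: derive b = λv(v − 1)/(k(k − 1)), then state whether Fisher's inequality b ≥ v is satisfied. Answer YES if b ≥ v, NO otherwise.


b = λv(v − 1)/(k(k − 1)) = 1·726·725/(30·29) = 526350/870 = 605.
Compare with v = 726: b < v, so Fisher's inequality fails.

NO


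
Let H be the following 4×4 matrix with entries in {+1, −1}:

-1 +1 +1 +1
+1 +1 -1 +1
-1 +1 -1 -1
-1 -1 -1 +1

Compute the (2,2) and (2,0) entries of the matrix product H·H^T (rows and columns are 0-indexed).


Row 0 of H: [-1, 1, 1, 1].
Row 2 of H: [-1, 1, -1, -1].
(H·H^T)[2][2] = Σ_j H[2][j]·H[2][j] = (-1)² + (1)² + (-1)² + (-1)² = 1 + 1 + 1 + 1 = 4.
(H·H^T)[2][0] = Σ_j H[2][j]·H[0][j] = (-1)·(-1) + (1)·(1) + (-1)·(1) + (-1)·(1) = 1 + 1 + -1 + -1 = 0.
So rows 2 and 0 are orthogonal; the diagonal entry equals n = 4.

(2,2) entry = 4; (2,0) entry = 0.


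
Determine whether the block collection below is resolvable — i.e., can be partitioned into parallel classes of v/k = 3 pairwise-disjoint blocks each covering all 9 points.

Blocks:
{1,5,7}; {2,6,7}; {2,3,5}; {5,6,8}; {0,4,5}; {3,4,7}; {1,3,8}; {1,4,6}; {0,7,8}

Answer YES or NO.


v = 9, block size k = 3, number of blocks = 9.
For resolvability, blocks must partition into parallel classes of size v/k = 3.
Total blocks must therefore be a multiple of 3: 9 = 3·3 + 0 ⇒ divisible ✓.
Consider block {1,5,7}. It intersects every other block in the collection, so no parallel class of size 3 can contain it.
Since every block must belong to some parallel class in a resolution, the collection cannot be partitioned into parallel classes.
Resolvable? NO.

NO


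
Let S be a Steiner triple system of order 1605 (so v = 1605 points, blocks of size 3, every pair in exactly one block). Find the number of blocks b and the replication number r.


An STS(v) is a 2-(v, 3, 1) BIBD: block size k = 3, λ = 1.
Replication: r(k − 1) = λ(v − 1) ⇒ r·2 = 1605 − 1 = 1604 ⇒ r = 802.
Block count: b = v(v − 1)/6 = 1605·1604/6 = 2574420/6 = 429070.

r = 802, b = 429070.


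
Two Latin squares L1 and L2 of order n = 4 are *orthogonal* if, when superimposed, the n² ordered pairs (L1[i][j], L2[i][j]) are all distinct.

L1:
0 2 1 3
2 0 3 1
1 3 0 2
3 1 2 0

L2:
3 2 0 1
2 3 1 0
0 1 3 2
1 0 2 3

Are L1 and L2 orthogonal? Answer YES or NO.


Form the n² = 16 superimposed pairs (L1[i][j], L2[i][j]), row by row (rows and columns indexed from 0):
row 0: (0,3) (2,2) (1,0) (3,1)
row 1: (2,2) (0,3) (3,1) (1,0)
row 2: (1,0) (3,1) (0,3) (2,2)
row 3: (3,1) (1,0) (2,2) (0,3)
Orthogonality requires all 16 pairs distinct.
But the pair (2,2) repeats: cell (0,1) has L1 = 2, L2 = 2, and cell (1,0) has L1 = 2, L2 = 2.
A repeated pair means some other pair never occurs (only 4 distinct pairs out of 16), so the squares are not orthogonal.
Conclusion: NO.

NO


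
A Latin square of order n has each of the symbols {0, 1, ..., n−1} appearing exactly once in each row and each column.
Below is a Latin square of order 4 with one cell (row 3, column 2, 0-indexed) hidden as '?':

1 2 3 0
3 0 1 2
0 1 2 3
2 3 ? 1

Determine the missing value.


Row 3 contains symbols [1, 2, 3] — missing [0].
Column 2 contains symbols [1, 2, 3] — missing [0].
The missing symbol must appear in both missing sets; intersection = [0].
Therefore the hidden value is 0.

Missing value = 0.


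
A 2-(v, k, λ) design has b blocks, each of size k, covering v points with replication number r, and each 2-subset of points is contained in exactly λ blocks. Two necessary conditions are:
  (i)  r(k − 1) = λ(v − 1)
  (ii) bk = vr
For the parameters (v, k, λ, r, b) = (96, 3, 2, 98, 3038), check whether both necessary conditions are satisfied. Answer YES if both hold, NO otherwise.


Condition (i): r(k − 1) = 98·2 = 196; λ(v − 1) = 2·95 = 190. Match? NO.
Condition (ii): bk = 3038·3 = 9114; vr = 96·98 = 9408. Match? NO.
Both conditions hold? NO.

NO


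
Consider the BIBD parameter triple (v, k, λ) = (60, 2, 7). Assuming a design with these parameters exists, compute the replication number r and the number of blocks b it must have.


Any 2-(v, k, λ) BIBD satisfies two necessary conditions:
  (i)  Each point sits in r blocks, and counting incidences through any fixed point gives r(k − 1) = λ(v − 1), so r = λ(v − 1)/(k − 1).
  (ii) Total incidences bk = vr, so b = vr/k.
Step 1: r = λ(v − 1)/(k − 1) = 7·(60 − 1)/(2 − 1) = 7·59/1 = 413/1 = 413.
Step 2: b = vr/k = 60·413/2 = 24780/2 = 12390.
Check integrality: r = 413 ∈ Z ✓, b = 12390 ∈ Z ✓.
(These identities are necessary conditions: they determine r and b for any design with these parameters, but do not by themselves prove that one exists.)

r = 413, b = 12390.


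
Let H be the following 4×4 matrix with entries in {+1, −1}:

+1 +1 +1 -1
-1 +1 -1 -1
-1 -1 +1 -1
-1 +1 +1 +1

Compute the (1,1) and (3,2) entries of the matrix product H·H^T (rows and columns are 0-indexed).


Row 1 of H: [-1, 1, -1, -1].
Row 2 of H: [-1, -1, 1, -1].
Row 3 of H: [-1, 1, 1, 1].
(H·H^T)[1][1] = Σ_j H[1][j]·H[1][j] = (-1)² + (1)² + (-1)² + (-1)² = 1 + 1 + 1 + 1 = 4.
(H·H^T)[3][2] = Σ_j H[3][j]·H[2][j] = (-1)·(-1) + (1)·(-1) + (1)·(1) + (1)·(-1) = 1 + -1 + 1 + -1 = 0.
So rows 3 and 2 are orthogonal; the diagonal entry equals n = 4.

(1,1) entry = 4; (3,2) entry = 0.


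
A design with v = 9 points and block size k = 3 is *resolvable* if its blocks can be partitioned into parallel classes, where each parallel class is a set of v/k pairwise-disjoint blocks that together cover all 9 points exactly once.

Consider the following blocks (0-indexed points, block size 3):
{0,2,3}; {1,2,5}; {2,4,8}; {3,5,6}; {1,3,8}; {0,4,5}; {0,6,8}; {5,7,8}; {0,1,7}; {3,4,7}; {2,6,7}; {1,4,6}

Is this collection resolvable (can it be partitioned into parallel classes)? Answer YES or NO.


v = 9, block size k = 3, number of blocks = 12.
For resolvability, blocks must partition into parallel classes of size v/k = 3.
Total blocks must therefore be a multiple of 3: 12 = 3·4 + 0 ⇒ divisible ✓.
Greedy packing gives 4 candidate class(es). Each should be a full parallel class (size 3, covers all 9 points).
  Class 1 (3 blocks): {0,2,3}; {5,7,8}; {1,4,6}. Points covered: [0, 1, 2, 3, 4, 5, 6, 7, 8].
  Class 2 (3 blocks): {1,2,5}; {0,6,8}; {3,4,7}. Points covered: [0, 1, 2, 3, 4, 5, 6, 7, 8].
  Class 3 (3 blocks): {2,4,8}; {3,5,6}; {0,1,7}. Points covered: [0, 1, 2, 3, 4, 5, 6, 7, 8].
  Class 4 (3 blocks): {1,3,8}; {0,4,5}; {2,6,7}. Points covered: [0, 1, 2, 3, 4, 5, 6, 7, 8].
All classes full (size 3)? YES. All classes cover every point? YES.
Resolvable? YES.

YES


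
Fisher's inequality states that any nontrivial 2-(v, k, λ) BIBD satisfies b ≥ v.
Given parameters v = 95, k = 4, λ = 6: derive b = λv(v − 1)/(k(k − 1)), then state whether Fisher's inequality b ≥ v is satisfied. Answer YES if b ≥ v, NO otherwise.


r = λ(v − 1)/(k − 1) = 6·94/3 = 188.
b = vr/k = 95·188/4 = 4465.
Fisher's inequality: b ≥ v ⇔ 4465 ≥ 95? YES.

YES


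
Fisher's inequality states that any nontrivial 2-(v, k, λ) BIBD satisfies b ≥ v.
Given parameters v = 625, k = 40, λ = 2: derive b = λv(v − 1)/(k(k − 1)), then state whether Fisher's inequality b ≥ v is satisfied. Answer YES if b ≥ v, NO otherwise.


b = λv(v − 1)/(k(k − 1)) = 2·625·624/(40·39) = 780000/1560 = 500.
Compare with v = 625: b < v, so Fisher's inequality fails.

NO


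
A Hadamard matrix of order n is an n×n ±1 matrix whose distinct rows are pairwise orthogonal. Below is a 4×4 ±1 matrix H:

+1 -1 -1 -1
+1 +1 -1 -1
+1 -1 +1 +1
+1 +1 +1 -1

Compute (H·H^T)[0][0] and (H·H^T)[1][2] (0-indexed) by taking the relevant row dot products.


Row 0 of H: [1, -1, -1, -1].
Row 1 of H: [1, 1, -1, -1].
Row 2 of H: [1, -1, 1, 1].
(H·H^T)[0][0] = Σ_j H[0][j]·H[0][j] = (1)² + (-1)² + (-1)² + (-1)² = 1 + 1 + 1 + 1 = 4.
(H·H^T)[1][2] = Σ_j H[1][j]·H[2][j] = (1)·(1) + (1)·(-1) + (-1)·(1) + (-1)·(1) = 1 + -1 + -1 + -1 = -2.
Rows 1 and 2 are not orthogonal (dot product = -2 ≠ 0), so H is not a Hadamard matrix.

(0,0) entry = 4; (1,2) entry = -2.


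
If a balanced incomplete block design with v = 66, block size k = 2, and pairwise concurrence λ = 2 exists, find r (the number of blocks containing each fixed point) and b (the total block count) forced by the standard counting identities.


Any 2-(v, k, λ) BIBD satisfies two necessary conditions:
  (i)  Each point sits in r blocks, and counting incidences through any fixed point gives r(k − 1) = λ(v − 1), so r = λ(v − 1)/(k − 1).
  (ii) Total incidences bk = vr, so b = vr/k.
Step 1: r = λ(v − 1)/(k − 1) = 2·(66 − 1)/(2 − 1) = 2·65/1 = 130/1 = 130.
Step 2: b = vr/k = 66·130/2 = 8580/2 = 4290.
Check integrality: r = 130 ∈ Z ✓, b = 4290 ∈ Z ✓.
(These identities are necessary conditions: they determine r and b for any design with these parameters, but do not by themselves prove that one exists.)

r = 130, b = 4290.


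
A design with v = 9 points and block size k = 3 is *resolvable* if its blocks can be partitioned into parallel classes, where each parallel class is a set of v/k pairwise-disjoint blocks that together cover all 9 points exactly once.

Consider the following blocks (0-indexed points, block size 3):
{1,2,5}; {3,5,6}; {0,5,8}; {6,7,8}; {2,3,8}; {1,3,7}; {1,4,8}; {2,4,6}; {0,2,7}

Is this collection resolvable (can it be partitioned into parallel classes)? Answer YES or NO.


v = 9, block size k = 3, number of blocks = 9.
For resolvability, blocks must partition into parallel classes of size v/k = 3.
Total blocks must therefore be a multiple of 3: 9 = 3·3 + 0 ⇒ divisible ✓.
Consider block {1,2,5}. The only other block(s) in the collection disjoint from it are {6,7,8} — just 1 block(s). Any parallel class containing {1,2,5} would need 2 other blocks each disjoint from it, so no parallel class of size 3 can contain {1,2,5}.
Since every block must belong to some parallel class in a resolution, the collection cannot be partitioned into parallel classes.
Resolvable? NO.

NO


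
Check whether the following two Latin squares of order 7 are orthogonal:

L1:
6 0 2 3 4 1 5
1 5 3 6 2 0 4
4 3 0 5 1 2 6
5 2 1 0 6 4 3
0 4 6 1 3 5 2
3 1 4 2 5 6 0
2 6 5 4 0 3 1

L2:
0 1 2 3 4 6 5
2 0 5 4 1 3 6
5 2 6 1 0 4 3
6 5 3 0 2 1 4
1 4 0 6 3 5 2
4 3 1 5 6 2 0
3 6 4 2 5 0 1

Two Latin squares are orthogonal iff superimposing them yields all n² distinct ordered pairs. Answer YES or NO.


Form the n² = 49 superimposed pairs (L1[i][j], L2[i][j]), row by row (rows and columns indexed from 0):
row 0: (6,0) (0,1) (2,2) (3,3) (4,4) (1,6) (5,5)
row 1: (1,2) (5,0) (3,5) (6,4) (2,1) (0,3) (4,6)
row 2: (4,5) (3,2) (0,6) (5,1) (1,0) (2,4) (6,3)
row 3: (5,6) (2,5) (1,3) (0,0) (6,2) (4,1) (3,4)
row 4: (0,1) (4,4) (6,0) (1,6) (3,3) (5,5) (2,2)
row 5: (3,4) (1,3) (4,1) (2,5) (5,6) (6,2) (0,0)
row 6: (2,3) (6,6) (5,4) (4,2) (0,5) (3,0) (1,1)
Orthogonality requires all 49 pairs distinct.
But the pair (0,1) repeats: cell (0,1) has L1 = 0, L2 = 1, and cell (4,0) has L1 = 0, L2 = 1.
A repeated pair means some other pair never occurs (only 35 distinct pairs out of 49), so the squares are not orthogonal.
Conclusion: NO.

NO


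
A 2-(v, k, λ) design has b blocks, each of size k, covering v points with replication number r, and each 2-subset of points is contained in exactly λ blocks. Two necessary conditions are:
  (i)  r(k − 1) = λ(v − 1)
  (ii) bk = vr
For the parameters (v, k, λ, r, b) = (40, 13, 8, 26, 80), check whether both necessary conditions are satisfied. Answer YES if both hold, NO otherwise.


Condition (i): r(k − 1) = 26·12 = 312; λ(v − 1) = 8·39 = 312. Match? YES.
Condition (ii): bk = 80·13 = 1040; vr = 40·26 = 1040. Match? YES.
Both conditions hold? YES.

YES


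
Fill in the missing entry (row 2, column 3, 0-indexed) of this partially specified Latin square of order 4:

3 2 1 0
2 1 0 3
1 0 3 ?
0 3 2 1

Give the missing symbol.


Row 2 contains symbols [0, 1, 3] — missing [2].
Column 3 contains symbols [0, 1, 3] — missing [2].
The missing symbol must appear in both missing sets; intersection = [2].
Therefore the hidden value is 2.

Missing value = 2.


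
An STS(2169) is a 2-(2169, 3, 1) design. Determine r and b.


An STS(v) is a 2-(v, 3, 1) BIBD: block size k = 3, λ = 1.
Replication: r(k − 1) = λ(v − 1) ⇒ r·2 = 2169 − 1 = 2168 ⇒ r = 1084.
Block count: b = v(v − 1)/6 = 2169·2168/6 = 4702392/6 = 783732.
(Check via bk = vr: 783732·3 = 2351196 = 2169·1084 = 2351196 ✓.)

r = 1084, b = 783732.


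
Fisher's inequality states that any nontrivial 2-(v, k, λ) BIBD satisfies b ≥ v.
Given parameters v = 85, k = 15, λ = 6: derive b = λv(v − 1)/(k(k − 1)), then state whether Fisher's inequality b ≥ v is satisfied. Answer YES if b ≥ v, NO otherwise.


b = λv(v − 1)/(k(k − 1)) = 6·85·84/(15·14) = 42840/210 = 204.
Compare with v = 85: b ≥ v, so Fisher's inequality holds.

YES


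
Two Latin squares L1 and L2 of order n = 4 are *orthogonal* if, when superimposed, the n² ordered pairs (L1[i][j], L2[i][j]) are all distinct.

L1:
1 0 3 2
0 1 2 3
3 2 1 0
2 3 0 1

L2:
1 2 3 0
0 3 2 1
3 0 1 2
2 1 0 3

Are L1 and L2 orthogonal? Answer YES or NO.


Form the n² = 16 superimposed pairs (L1[i][j], L2[i][j]), row by row (rows and columns indexed from 0):
row 0: (1,1) (0,2) (3,3) (2,0)
row 1: (0,0) (1,3) (2,2) (3,1)
row 2: (3,3) (2,0) (1,1) (0,2)
row 3: (2,2) (3,1) (0,0) (1,3)
Orthogonality requires all 16 pairs distinct.
But the pair (3,3) repeats: cell (0,2) has L1 = 3, L2 = 3, and cell (2,0) has L1 = 3, L2 = 3.
A repeated pair means some other pair never occurs (only 8 distinct pairs out of 16), so the squares are not orthogonal.
Conclusion: NO.

NO


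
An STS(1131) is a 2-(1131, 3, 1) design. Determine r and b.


An STS(v) is a 2-(v, 3, 1) BIBD: block size k = 3, λ = 1.
Replication: r(k − 1) = λ(v − 1) ⇒ r·2 = 1131 − 1 = 1130 ⇒ r = 565.
Block count: bk = vr ⇒ b·3 = 1131·565 = 639015 ⇒ b = 213005.

r = 565, b = 213005.


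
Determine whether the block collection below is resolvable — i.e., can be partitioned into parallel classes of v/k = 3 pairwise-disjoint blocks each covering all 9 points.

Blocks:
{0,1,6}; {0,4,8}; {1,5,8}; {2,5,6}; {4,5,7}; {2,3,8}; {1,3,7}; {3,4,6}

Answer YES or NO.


v = 9, block size k = 3, number of blocks = 8.
For resolvability, blocks must partition into parallel classes of size v/k = 3.
Total blocks must therefore be a multiple of 3: 8 = 3·2 + 2 ⇒ not divisible ✗.
Resolvable? NO.

NO


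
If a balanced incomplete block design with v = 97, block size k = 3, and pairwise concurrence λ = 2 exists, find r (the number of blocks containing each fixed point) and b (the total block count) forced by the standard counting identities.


Any 2-(v, k, λ) BIBD satisfies two necessary conditions:
  (i)  Each point sits in r blocks, and counting incidences through any fixed point gives r(k − 1) = λ(v − 1), so r = λ(v − 1)/(k − 1).
  (ii) Total incidences bk = vr, so b = vr/k.
Step 1: r = λ(v − 1)/(k − 1) = 2·(97 − 1)/(3 − 1) = 2·96/2 = 192/2 = 96.
Step 2: b = vr/k = 97·96/3 = 9312/3 = 3104.
Check integrality: r = 96 ∈ Z ✓, b = 3104 ∈ Z ✓.
(These identities are necessary conditions: they determine r and b for any design with these parameters, but do not by themselves prove that one exists.)

r = 96, b = 3104.


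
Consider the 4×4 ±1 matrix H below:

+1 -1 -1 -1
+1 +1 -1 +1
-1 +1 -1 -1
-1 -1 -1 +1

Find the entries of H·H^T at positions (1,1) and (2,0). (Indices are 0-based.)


Row 0 of H: [1, -1, -1, -1].
Row 1 of H: [1, 1, -1, 1].
Row 2 of H: [-1, 1, -1, -1].
(H·H^T)[1][1] = Σ_j H[1][j]·H[1][j] = (1)² + (1)² + (-1)² + (1)² = 1 + 1 + 1 + 1 = 4.
(H·H^T)[2][0] = Σ_j H[2][j]·H[0][j] = (-1)·(1) + (1)·(-1) + (-1)·(-1) + (-1)·(-1) = -1 + -1 + 1 + 1 = 0.
So rows 2 and 0 are orthogonal; the diagonal entry equals n = 4.

(1,1) entry = 4; (2,0) entry = 0.


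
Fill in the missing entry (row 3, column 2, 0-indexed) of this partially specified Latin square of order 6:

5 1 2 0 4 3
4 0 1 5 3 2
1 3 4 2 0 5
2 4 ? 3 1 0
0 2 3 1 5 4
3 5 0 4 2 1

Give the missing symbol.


Row 3 contains symbols [0, 1, 2, 3, 4] — missing [5].
Column 2 contains symbols [0, 1, 2, 3, 4] — missing [5].
The missing symbol must appear in both missing sets; intersection = [5].
Therefore the hidden value is 5.

Missing value = 5.


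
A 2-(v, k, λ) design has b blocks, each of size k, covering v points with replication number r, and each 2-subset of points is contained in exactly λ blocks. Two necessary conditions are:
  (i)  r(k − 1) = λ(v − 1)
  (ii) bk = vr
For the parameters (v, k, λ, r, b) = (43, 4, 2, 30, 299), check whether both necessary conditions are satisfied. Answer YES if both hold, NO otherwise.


Condition (i): r(k − 1) = 30·3 = 90; λ(v − 1) = 2·42 = 84. Match? NO.
Condition (ii): bk = 299·4 = 1196; vr = 43·30 = 1290. Match? NO.
Both conditions hold? NO.

NO


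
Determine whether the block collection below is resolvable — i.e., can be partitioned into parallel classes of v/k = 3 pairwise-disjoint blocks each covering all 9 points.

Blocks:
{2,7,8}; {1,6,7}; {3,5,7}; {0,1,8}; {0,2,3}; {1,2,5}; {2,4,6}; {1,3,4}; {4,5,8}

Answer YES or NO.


v = 9, block size k = 3, number of blocks = 9.
For resolvability, blocks must partition into parallel classes of size v/k = 3.
Total blocks must therefore be a multiple of 3: 9 = 3·3 + 0 ⇒ divisible ✓.
Consider block {2,7,8}. The only other block(s) in the collection disjoint from it are {1,3,4} — just 1 block(s). Any parallel class containing {2,7,8} would need 2 other blocks each disjoint from it, so no parallel class of size 3 can contain {2,7,8}.
Since every block must belong to some parallel class in a resolution, the collection cannot be partitioned into parallel classes.
Resolvable? NO.

NO


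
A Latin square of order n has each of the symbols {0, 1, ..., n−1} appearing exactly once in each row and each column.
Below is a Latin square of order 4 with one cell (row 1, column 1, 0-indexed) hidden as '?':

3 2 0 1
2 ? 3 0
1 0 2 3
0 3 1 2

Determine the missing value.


Row 1 contains symbols [0, 2, 3] — missing [1].
Column 1 contains symbols [0, 2, 3] — missing [1].
The missing symbol must appear in both missing sets; intersection = [1].
Therefore the hidden value is 1.

Missing value = 1.


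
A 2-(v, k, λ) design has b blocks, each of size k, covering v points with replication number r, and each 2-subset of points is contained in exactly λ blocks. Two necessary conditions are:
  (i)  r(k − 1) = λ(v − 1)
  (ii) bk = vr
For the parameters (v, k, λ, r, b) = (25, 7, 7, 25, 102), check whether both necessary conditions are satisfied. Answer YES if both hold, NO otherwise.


Condition (i): r(k − 1) = 25·6 = 150; λ(v − 1) = 7·24 = 168. Match? NO.
Condition (ii): bk = 102·7 = 714; vr = 25·25 = 625. Match? NO.
Both conditions hold? NO.

NO


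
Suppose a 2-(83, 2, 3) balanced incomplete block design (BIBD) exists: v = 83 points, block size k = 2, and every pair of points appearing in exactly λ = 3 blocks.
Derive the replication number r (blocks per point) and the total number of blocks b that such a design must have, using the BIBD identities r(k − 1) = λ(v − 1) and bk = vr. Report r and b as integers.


Any 2-(v, k, λ) BIBD satisfies two necessary conditions:
  (i)  Each point sits in r blocks, and counting incidences through any fixed point gives r(k − 1) = λ(v − 1), so r = λ(v − 1)/(k − 1).
  (ii) Total incidences bk = vr, so b = vr/k.
Step 1: r = λ(v − 1)/(k − 1) = 3·(83 − 1)/(2 − 1) = 3·82/1 = 246/1 = 246.
Step 2: b = vr/k = 83·246/2 = 20418/2 = 10209.
Check integrality: r = 246 ∈ Z ✓, b = 10209 ∈ Z ✓.
(These identities are necessary conditions: they determine r and b for any design with these parameters, but do not by themselves prove that one exists.)

r = 246, b = 10209.


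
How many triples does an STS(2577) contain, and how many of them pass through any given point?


An STS(v) is a 2-(v, 3, 1) BIBD: block size k = 3, λ = 1.
Replication: r(k − 1) = λ(v − 1) ⇒ r·2 = 2577 − 1 = 2576 ⇒ r = 1288.
Block count: b = v(v − 1)/6 = 2577·2576/6 = 6638352/6 = 1106392.
(Check via bk = vr: 1106392·3 = 3319176 = 2577·1288 = 3319176 ✓.)

r = 1288, b = 1106392.


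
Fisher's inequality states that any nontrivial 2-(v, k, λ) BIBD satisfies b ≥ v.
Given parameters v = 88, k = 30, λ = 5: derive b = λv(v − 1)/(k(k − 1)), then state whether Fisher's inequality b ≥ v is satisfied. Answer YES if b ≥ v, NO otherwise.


r = λ(v − 1)/(k − 1) = 5·87/29 = 15.
b = vr/k = 88·15/30 = 44.
Fisher's inequality: b ≥ v ⇔ 44 ≥ 88? NO.

NO


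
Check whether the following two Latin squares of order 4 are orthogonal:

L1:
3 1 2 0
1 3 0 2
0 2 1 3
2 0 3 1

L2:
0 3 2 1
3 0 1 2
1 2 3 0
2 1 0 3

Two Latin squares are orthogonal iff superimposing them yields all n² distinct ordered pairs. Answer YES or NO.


Form the n² = 16 superimposed pairs (L1[i][j], L2[i][j]), row by row (rows and columns indexed from 0):
row 0: (3,0) (1,3) (2,2) (0,1)
row 1: (1,3) (3,0) (0,1) (2,2)
row 2: (0,1) (2,2) (1,3) (3,0)
row 3: (2,2) (0,1) (3,0) (1,3)
Orthogonality requires all 16 pairs distinct.
But the pair (1,3) repeats: cell (0,1) has L1 = 1, L2 = 3, and cell (1,0) has L1 = 1, L2 = 3.
A repeated pair means some other pair never occurs (only 4 distinct pairs out of 16), so the squares are not orthogonal.
Conclusion: NO.

NO


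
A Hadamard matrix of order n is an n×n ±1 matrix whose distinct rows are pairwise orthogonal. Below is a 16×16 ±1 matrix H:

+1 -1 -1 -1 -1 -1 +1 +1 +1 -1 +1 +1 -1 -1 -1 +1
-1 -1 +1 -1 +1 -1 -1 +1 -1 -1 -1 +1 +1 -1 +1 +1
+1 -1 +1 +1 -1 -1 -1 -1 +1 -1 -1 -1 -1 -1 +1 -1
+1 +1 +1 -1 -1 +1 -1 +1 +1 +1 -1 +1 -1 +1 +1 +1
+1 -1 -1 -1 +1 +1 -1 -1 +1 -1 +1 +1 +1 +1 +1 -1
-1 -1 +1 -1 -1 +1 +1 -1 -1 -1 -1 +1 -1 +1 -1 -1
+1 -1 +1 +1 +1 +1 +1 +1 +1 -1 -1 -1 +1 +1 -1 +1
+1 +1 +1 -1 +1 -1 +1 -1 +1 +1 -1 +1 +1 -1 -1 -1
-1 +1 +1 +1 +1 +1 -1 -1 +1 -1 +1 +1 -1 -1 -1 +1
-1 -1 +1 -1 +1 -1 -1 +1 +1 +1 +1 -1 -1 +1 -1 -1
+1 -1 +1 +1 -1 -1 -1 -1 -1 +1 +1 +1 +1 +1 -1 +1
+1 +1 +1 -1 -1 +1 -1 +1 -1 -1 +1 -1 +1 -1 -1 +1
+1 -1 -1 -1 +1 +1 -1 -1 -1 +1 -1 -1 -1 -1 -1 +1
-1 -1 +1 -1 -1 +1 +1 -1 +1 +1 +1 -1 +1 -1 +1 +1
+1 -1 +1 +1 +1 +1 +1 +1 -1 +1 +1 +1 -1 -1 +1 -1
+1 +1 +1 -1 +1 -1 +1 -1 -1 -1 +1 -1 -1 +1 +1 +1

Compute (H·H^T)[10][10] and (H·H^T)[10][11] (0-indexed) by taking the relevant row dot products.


Row 10 of H: [1, -1, 1, 1, -1, -1, -1, -1, -1, 1, 1, 1, 1, 1, -1, 1].
Row 11 of H: [1, 1, 1, -1, -1, 1, -1, 1, -1, -1, 1, -1, 1, -1, -1, 1].
(H·H^T)[10][10] = Σ_j H[10][j]·H[10][j] = (1)² + (-1)² + (1)² + (1)² + (-1)² + (-1)² + (-1)² + (-1)² + (-1)² + (1)² + (1)² + (1)² + (1)² + (1)² + (-1)² + (1)² = 1 + 1 + 1 + 1 + 1 + 1 + 1 + 1 + 1 + 1 + 1 + 1 + 1 + 1 + 1 + 1 = 16.
(H·H^T)[10][11] = Σ_j H[10][j]·H[11][j] = (1)·(1) + (-1)·(1) + (1)·(1) + (1)·(-1) + (-1)·(-1) + (-1)·(1) + (-1)·(-1) + (-1)·(1) + (-1)·(-1) + (1)·(-1) + (1)·(1) + (1)·(-1) + (1)·(1) + (1)·(-1) + (-1)·(-1) + (1)·(1) = 1 + -1 + 1 + -1 + 1 + -1 + 1 + -1 + 1 + -1 + 1 + -1 + 1 + -1 + 1 + 1 = 2.
Rows 10 and 11 are not orthogonal (dot product = 2 ≠ 0), so H is not a Hadamard matrix.

(10,10) entry = 16; (10,11) entry = 2.


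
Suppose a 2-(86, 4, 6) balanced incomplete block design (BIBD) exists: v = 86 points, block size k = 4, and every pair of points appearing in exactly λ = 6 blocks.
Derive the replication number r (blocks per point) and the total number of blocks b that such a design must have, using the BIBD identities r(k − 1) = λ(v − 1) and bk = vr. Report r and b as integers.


Any 2-(v, k, λ) BIBD satisfies two necessary conditions:
  (i)  Each point sits in r blocks, and counting incidences through any fixed point gives r(k − 1) = λ(v − 1), so r = λ(v − 1)/(k − 1).
  (ii) Total incidences bk = vr, so b = vr/k.
Step 1: r = λ(v − 1)/(k − 1) = 6·(86 − 1)/(4 − 1) = 6·85/3 = 510/3 = 170.
Step 2: b = vr/k = 86·170/4 = 14620/4 = 3655.
Check integrality: r = 170 ∈ Z ✓, b = 3655 ∈ Z ✓.
(These identities are necessary conditions: they determine r and b for any design with these parameters, but do not by themselves prove that one exists.)

r = 170, b = 3655.


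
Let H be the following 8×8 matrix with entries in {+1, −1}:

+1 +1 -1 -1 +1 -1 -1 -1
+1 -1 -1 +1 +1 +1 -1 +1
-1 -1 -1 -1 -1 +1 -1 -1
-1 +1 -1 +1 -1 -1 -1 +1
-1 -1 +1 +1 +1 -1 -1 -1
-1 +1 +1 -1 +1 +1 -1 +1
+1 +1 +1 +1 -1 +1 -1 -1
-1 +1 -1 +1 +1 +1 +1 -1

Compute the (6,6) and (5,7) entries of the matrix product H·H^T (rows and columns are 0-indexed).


Row 5 of H: [-1, 1, 1, -1, 1, 1, -1, 1].
Row 6 of H: [1, 1, 1, 1, -1, 1, -1, -1].
Row 7 of H: [-1, 1, -1, 1, 1, 1, 1, -1].
(H·H^T)[6][6] = Σ_j H[6][j]·H[6][j] = (1)² + (1)² + (1)² + (1)² + (-1)² + (1)² + (-1)² + (-1)² = 1 + 1 + 1 + 1 + 1 + 1 + 1 + 1 = 8.
(H·H^T)[5][7] = Σ_j H[5][j]·H[7][j] = (-1)·(-1) + (1)·(1) + (1)·(-1) + (-1)·(1) + (1)·(1) + (1)·(1) + (-1)·(1) + (1)·(-1) = 1 + 1 + -1 + -1 + 1 + 1 + -1 + -1 = 0.
So rows 5 and 7 are orthogonal; the diagonal entry equals n = 8.

(6,6) entry = 8; (5,7) entry = 0.


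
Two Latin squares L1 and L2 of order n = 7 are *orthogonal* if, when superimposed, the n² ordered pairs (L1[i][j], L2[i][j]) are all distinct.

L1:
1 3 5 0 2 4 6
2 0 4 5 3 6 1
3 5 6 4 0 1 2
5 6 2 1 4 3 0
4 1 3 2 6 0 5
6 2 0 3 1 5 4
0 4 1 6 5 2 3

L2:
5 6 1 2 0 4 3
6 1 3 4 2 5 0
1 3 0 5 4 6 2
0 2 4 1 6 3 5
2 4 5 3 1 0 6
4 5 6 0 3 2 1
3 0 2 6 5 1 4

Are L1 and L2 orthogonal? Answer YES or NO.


Form the n² = 49 superimposed pairs (L1[i][j], L2[i][j]), row by row (rows and columns indexed from 0):
row 0: (1,5) (3,6) (5,1) (0,2) (2,0) (4,4) (6,3)
row 1: (2,6) (0,1) (4,3) (5,4) (3,2) (6,5) (1,0)
row 2: (3,1) (5,3) (6,0) (4,5) (0,4) (1,6) (2,2)
row 3: (5,0) (6,2) (2,4) (1,1) (4,6) (3,3) (0,5)
row 4: (4,2) (1,4) (3,5) (2,3) (6,1) (0,0) (5,6)
row 5: (6,4) (2,5) (0,6) (3,0) (1,3) (5,2) (4,1)
row 6: (0,3) (4,0) (1,2) (6,6) (5,5) (2,1) (3,4)
Orthogonality requires all 49 pairs distinct.
Check by first coordinate: for each symbol s of L1, list the L2 entries in the n cells where L1 = s; they must all differ.
  L1 = 0: L2 entries (in reading order) 2, 1, 4, 5, 0, 6, 3 — all 7 distinct ✓
  L1 = 1: L2 entries (in reading order) 5, 0, 6, 1, 4, 3, 2 — all 7 distinct ✓
  L1 = 2: L2 entries (in reading order) 0, 6, 2, 4, 3, 5, 1 — all 7 distinct ✓
  L1 = 3: L2 entries (in reading order) 6, 2, 1, 3, 5, 0, 4 — all 7 distinct ✓
  L1 = 4: L2 entries (in reading order) 4, 3, 5, 6, 2, 1, 0 — all 7 distinct ✓
  L1 = 5: L2 entries (in reading order) 1, 4, 3, 0, 6, 2, 5 — all 7 distinct ✓
  L1 = 6: L2 entries (in reading order) 3, 5, 0, 2, 1, 4, 6 — all 7 distinct ✓
Every symbol of L1 meets every symbol of L2 exactly once, so all 49 pairs are distinct (49 of 49).
Conclusion: YES.

YES


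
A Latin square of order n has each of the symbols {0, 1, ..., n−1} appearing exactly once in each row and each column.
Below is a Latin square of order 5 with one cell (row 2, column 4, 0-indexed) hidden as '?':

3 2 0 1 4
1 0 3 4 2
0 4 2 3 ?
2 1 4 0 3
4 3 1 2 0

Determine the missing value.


Row 2 contains symbols [0, 2, 3, 4] — missing [1].
Column 4 contains symbols [0, 2, 3, 4] — missing [1].
The missing symbol must appear in both missing sets; intersection = [1].
Therefore the hidden value is 1.

Missing value = 1.


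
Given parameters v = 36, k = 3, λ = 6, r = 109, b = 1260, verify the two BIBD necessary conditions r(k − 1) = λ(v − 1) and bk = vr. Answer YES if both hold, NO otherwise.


Condition (i): r(k − 1) = 109·2 = 218; λ(v − 1) = 6·35 = 210. Match? NO.
Condition (ii): bk = 1260·3 = 3780; vr = 36·109 = 3924. Match? NO.
Both conditions hold? NO.

NO


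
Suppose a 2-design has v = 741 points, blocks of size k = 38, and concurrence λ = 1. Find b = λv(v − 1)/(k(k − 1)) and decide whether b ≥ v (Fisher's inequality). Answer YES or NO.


r = λ(v − 1)/(k − 1) = 1·740/37 = 20.
b = vr/k = 741·20/38 = 390.
Fisher's inequality: b ≥ v ⇔ 390 ≥ 741? NO.

NO


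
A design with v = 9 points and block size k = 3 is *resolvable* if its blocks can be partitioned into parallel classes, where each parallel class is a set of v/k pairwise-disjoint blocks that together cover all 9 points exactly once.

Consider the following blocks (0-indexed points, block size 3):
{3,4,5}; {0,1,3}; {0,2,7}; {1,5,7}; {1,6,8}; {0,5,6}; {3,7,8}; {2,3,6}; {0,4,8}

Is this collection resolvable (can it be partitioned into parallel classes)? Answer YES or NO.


v = 9, block size k = 3, number of blocks = 9.
For resolvability, blocks must partition into parallel classes of size v/k = 3.
Total blocks must therefore be a multiple of 3: 9 = 3·3 + 0 ⇒ divisible ✓.
Consider block {0,1,3}. It intersects every other block in the collection, so no parallel class of size 3 can contain it.
Since every block must belong to some parallel class in a resolution, the collection cannot be partitioned into parallel classes.
Resolvable? NO.

NO


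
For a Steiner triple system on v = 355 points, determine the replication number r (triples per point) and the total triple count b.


An STS(v) is a 2-(v, 3, 1) BIBD: block size k = 3, λ = 1.
Replication: r(k − 1) = λ(v − 1) ⇒ r·2 = 355 − 1 = 354 ⇒ r = 177.
Block count: b = v(v − 1)/6 = 355·354/6 = 125670/6 = 20945.

r = 177, b = 20945.


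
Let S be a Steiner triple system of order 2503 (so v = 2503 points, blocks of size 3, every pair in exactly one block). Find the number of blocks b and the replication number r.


An STS(v) is a 2-(v, 3, 1) BIBD: block size k = 3, λ = 1.
Replication: r(k − 1) = λ(v − 1) ⇒ r·2 = 2503 − 1 = 2502 ⇒ r = 1251.
Block count: b = v(v − 1)/6 = 2503·2502/6 = 6262506/6 = 1043751.

r = 1251, b = 1043751.


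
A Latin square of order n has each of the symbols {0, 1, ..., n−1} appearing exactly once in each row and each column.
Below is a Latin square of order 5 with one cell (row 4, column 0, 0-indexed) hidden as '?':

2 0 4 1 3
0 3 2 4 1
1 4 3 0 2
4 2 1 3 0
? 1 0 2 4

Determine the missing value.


Row 4 contains symbols [0, 1, 2, 4] — missing [3].
Column 0 contains symbols [0, 1, 2, 4] — missing [3].
The missing symbol must appear in both missing sets; intersection = [3].
Therefore the hidden value is 3.

Missing value = 3.


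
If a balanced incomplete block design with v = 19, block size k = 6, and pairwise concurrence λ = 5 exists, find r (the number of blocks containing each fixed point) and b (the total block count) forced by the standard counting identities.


Any 2-(v, k, λ) BIBD satisfies two necessary conditions:
  (i)  Each point sits in r blocks, and counting incidences through any fixed point gives r(k − 1) = λ(v − 1), so r = λ(v − 1)/(k − 1).
  (ii) Total incidences bk = vr, so b = vr/k.
Step 1: r = λ(v − 1)/(k − 1) = 5·(19 − 1)/(6 − 1) = 5·18/5 = 90/5 = 18.
Step 2: b = vr/k = 19·18/6 = 342/6 = 57.
Check integrality: r = 18 ∈ Z ✓, b = 57 ∈ Z ✓.
(These identities are necessary conditions: they determine r and b for any design with these parameters, but do not by themselves prove that one exists.)

r = 18, b = 57.


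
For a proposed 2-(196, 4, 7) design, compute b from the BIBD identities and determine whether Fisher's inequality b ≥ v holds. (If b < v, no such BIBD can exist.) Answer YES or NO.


b = λv(v − 1)/(k(k − 1)) = 7·196·195/(4·3) = 267540/12 = 22295.
Compare with v = 196: b ≥ v, so Fisher's inequality holds.

YES


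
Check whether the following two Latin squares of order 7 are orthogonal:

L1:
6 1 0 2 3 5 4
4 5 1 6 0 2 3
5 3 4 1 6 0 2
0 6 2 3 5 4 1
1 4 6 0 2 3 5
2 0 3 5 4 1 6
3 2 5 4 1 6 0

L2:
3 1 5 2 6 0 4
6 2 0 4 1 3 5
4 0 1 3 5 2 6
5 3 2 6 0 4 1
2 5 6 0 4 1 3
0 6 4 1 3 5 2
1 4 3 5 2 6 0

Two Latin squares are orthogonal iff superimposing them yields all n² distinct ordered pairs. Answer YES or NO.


Form the n² = 49 superimposed pairs (L1[i][j], L2[i][j]), row by row (rows and columns indexed from 0):
row 0: (6,3) (1,1) (0,5) (2,2) (3,6) (5,0) (4,4)
row 1: (4,6) (5,2) (1,0) (6,4) (0,1) (2,3) (3,5)
row 2: (5,4) (3,0) (4,1) (1,3) (6,5) (0,2) (2,6)
row 3: (0,5) (6,3) (2,2) (3,6) (5,0) (4,4) (1,1)
row 4: (1,2) (4,5) (6,6) (0,0) (2,4) (3,1) (5,3)
row 5: (2,0) (0,6) (3,4) (5,1) (4,3) (1,5) (6,2)
row 6: (3,1) (2,4) (5,3) (4,5) (1,2) (6,6) (0,0)
Orthogonality requires all 49 pairs distinct.
But the pair (0,5) repeats: cell (0,2) has L1 = 0, L2 = 5, and cell (3,0) has L1 = 0, L2 = 5.
A repeated pair means some other pair never occurs (only 35 distinct pairs out of 49), so the squares are not orthogonal.
Conclusion: NO.

NO


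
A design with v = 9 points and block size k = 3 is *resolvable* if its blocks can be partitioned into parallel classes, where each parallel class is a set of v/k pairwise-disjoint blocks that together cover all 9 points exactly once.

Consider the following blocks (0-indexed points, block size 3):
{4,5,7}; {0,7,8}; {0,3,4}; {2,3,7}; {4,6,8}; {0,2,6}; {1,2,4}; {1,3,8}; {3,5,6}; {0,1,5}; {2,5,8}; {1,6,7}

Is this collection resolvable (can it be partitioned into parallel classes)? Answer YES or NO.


v = 9, block size k = 3, number of blocks = 12.
For resolvability, blocks must partition into parallel classes of size v/k = 3.
Total blocks must therefore be a multiple of 3: 12 = 3·4 + 0 ⇒ divisible ✓.
Greedy packing gives 4 candidate class(es). Each should be a full parallel class (size 3, covers all 9 points).
  Class 1 (3 blocks): {4,5,7}; {0,2,6}; {1,3,8}. Points covered: [0, 1, 2, 3, 4, 5, 6, 7, 8].
  Class 2 (3 blocks): {0,7,8}; {1,2,4}; {3,5,6}. Points covered: [0, 1, 2, 3, 4, 5, 6, 7, 8].
  Class 3 (3 blocks): {0,3,4}; {2,5,8}; {1,6,7}. Points covered: [0, 1, 2, 3, 4, 5, 6, 7, 8].
  Class 4 (3 blocks): {2,3,7}; {4,6,8}; {0,1,5}. Points covered: [0, 1, 2, 3, 4, 5, 6, 7, 8].
All classes full (size 3)? YES. All classes cover every point? YES.
Resolvable? YES.

YES


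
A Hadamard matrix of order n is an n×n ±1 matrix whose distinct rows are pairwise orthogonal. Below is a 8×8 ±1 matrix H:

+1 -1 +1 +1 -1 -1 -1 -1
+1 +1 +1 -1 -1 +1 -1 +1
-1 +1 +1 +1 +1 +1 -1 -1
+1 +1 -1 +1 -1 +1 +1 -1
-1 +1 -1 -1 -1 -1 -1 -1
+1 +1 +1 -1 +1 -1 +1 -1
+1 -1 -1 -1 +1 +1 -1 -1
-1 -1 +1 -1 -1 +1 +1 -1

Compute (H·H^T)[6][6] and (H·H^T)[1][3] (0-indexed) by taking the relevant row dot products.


Row 1 of H: [1, 1, 1, -1, -1, 1, -1, 1].
Row 3 of H: [1, 1, -1, 1, -1, 1, 1, -1].
Row 6 of H: [1, -1, -1, -1, 1, 1, -1, -1].
(H·H^T)[6][6] = Σ_j H[6][j]·H[6][j] = (1)² + (-1)² + (-1)² + (-1)² + (1)² + (1)² + (-1)² + (-1)² = 1 + 1 + 1 + 1 + 1 + 1 + 1 + 1 = 8.
(H·H^T)[1][3] = Σ_j H[1][j]·H[3][j] = (1)·(1) + (1)·(1) + (1)·(-1) + (-1)·(1) + (-1)·(-1) + (1)·(1) + (-1)·(1) + (1)·(-1) = 1 + 1 + -1 + -1 + 1 + 1 + -1 + -1 = 0.
So rows 1 and 3 are orthogonal; the diagonal entry equals n = 8.

(6,6) entry = 8; (1,3) entry = 0.


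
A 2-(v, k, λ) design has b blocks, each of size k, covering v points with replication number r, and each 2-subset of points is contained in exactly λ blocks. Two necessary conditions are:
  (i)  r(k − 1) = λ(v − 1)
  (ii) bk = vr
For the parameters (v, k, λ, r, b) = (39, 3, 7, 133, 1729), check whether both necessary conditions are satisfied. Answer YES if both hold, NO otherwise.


Condition (i): r(k − 1) = 133·2 = 266; λ(v − 1) = 7·38 = 266. Match? YES.
Condition (ii): bk = 1729·3 = 5187; vr = 39·133 = 5187. Match? YES.
Both conditions hold? YES.

YES


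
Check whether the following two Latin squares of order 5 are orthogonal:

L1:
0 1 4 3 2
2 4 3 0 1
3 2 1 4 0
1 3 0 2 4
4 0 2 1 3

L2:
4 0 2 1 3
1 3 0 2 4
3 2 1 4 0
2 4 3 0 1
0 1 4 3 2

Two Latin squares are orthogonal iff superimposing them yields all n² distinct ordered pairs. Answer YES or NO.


Form the n² = 25 superimposed pairs (L1[i][j], L2[i][j]), row by row (rows and columns indexed from 0):
row 0: (0,4) (1,0) (4,2) (3,1) (2,3)
row 1: (2,1) (4,3) (3,0) (0,2) (1,4)
row 2: (3,3) (2,2) (1,1) (4,4) (0,0)
row 3: (1,2) (3,4) (0,3) (2,0) (4,1)
row 4: (4,0) (0,1) (2,4) (1,3) (3,2)
Orthogonality requires all 25 pairs distinct.
Check by first coordinate: for each symbol s of L1, list the L2 entries in the n cells where L1 = s; they must all differ.
  L1 = 0: L2 entries (in reading order) 4, 2, 0, 3, 1 — all 5 distinct ✓
  L1 = 1: L2 entries (in reading order) 0, 4, 1, 2, 3 — all 5 distinct ✓
  L1 = 2: L2 entries (in reading order) 3, 1, 2, 0, 4 — all 5 distinct ✓
  L1 = 3: L2 entries (in reading order) 1, 0, 3, 4, 2 — all 5 distinct ✓
  L1 = 4: L2 entries (in reading order) 2, 3, 4, 1, 0 — all 5 distinct ✓
Every symbol of L1 meets every symbol of L2 exactly once, so all 25 pairs are distinct (25 of 25).
Conclusion: YES.

YES


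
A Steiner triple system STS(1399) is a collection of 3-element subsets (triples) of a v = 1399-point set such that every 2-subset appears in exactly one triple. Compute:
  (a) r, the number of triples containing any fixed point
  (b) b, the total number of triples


An STS(v) is a 2-(v, 3, 1) BIBD: block size k = 3, λ = 1.
Replication: r(k − 1) = λ(v − 1) ⇒ r·2 = 1399 − 1 = 1398 ⇒ r = 699.
Block count: bk = vr ⇒ b·3 = 1399·699 = 977901 ⇒ b = 325967.

r = 699, b = 325967.


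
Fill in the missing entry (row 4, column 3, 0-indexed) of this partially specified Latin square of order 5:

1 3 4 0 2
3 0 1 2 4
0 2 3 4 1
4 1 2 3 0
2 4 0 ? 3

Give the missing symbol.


Row 4 contains symbols [0, 2, 3, 4] — missing [1].
Column 3 contains symbols [0, 2, 3, 4] — missing [1].
The missing symbol must appear in both missing sets; intersection = [1].
Therefore the hidden value is 1.

Missing value = 1.


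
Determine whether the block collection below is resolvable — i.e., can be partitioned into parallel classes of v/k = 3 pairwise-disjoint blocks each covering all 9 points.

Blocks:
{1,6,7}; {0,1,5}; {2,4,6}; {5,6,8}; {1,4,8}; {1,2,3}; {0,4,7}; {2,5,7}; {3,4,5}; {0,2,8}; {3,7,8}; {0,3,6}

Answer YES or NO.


v = 9, block size k = 3, number of blocks = 12.
For resolvability, blocks must partition into parallel classes of size v/k = 3.
Total blocks must therefore be a multiple of 3: 12 = 3·4 + 0 ⇒ divisible ✓.
Greedy packing gives 4 candidate class(es). Each should be a full parallel class (size 3, covers all 9 points).
  Class 1 (3 blocks): {1,6,7}; {3,4,5}; {0,2,8}. Points covered: [0, 1, 2, 3, 4, 5, 6, 7, 8].
  Class 2 (3 blocks): {0,1,5}; {2,4,6}; {3,7,8}. Points covered: [0, 1, 2, 3, 4, 5, 6, 7, 8].
  Class 3 (3 blocks): {5,6,8}; {1,2,3}; {0,4,7}. Points covered: [0, 1, 2, 3, 4, 5, 6, 7, 8].
  Class 4 (3 blocks): {1,4,8}; {2,5,7}; {0,3,6}. Points covered: [0, 1, 2, 3, 4, 5, 6, 7, 8].
All classes full (size 3)? YES. All classes cover every point? YES.
Resolvable? YES.

YES


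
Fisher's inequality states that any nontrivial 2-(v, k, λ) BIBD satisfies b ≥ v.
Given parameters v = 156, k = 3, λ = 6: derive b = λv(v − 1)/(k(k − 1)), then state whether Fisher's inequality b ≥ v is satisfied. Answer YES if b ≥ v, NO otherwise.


b = λv(v − 1)/(k(k − 1)) = 6·156·155/(3·2) = 145080/6 = 24180.
Compare with v = 156: b ≥ v, so Fisher's inequality holds.

YES


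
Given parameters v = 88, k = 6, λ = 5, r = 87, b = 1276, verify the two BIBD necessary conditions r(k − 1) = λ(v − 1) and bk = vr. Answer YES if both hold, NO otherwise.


Condition (i): r(k − 1) = 87·5 = 435; λ(v − 1) = 5·87 = 435. Match? YES.
Condition (ii): bk = 1276·6 = 7656; vr = 88·87 = 7656. Match? YES.
Both conditions hold? YES.

YES


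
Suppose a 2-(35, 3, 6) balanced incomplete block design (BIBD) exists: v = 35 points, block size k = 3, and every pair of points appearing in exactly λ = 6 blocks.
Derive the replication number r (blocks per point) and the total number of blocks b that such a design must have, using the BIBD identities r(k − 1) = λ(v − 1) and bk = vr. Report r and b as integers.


Any 2-(v, k, λ) BIBD satisfies two necessary conditions:
  (i)  Each point sits in r blocks, and counting incidences through any fixed point gives r(k − 1) = λ(v − 1), so r = λ(v − 1)/(k − 1).
  (ii) Total incidences bk = vr, so b = vr/k.
Step 1: r = λ(v − 1)/(k − 1) = 6·(35 − 1)/(3 − 1) = 6·34/2 = 204/2 = 102.
Step 2: b = vr/k = 35·102/3 = 3570/3 = 1190.
Check integrality: r = 102 ∈ Z ✓, b = 1190 ∈ Z ✓.
(These identities are necessary conditions: they determine r and b for any design with these parameters, but do not by themselves prove that one exists.)

r = 102, b = 1190.
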